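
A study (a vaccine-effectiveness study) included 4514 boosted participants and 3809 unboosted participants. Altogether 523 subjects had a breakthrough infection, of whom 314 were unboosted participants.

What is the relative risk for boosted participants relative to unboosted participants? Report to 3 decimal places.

0.562

boosted participants with the outcome: 523 − 314 = 209
boosted participants without the outcome: 4514 − 209 = 4305
unboosted participants without the outcome: 3809 − 314 = 3495
risk, boosted participants = 209/4514 = 0.04630
risk, unboosted participants = 314/3809 = 0.08244
RR = 0.04630 / 0.08244 = 0.562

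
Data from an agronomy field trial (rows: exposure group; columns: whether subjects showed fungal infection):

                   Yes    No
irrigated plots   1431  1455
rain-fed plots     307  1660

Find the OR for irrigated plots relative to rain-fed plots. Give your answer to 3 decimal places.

OR = (1431 × 1660) / (1455 × 307) = 2375460/446685 ≈ 5.318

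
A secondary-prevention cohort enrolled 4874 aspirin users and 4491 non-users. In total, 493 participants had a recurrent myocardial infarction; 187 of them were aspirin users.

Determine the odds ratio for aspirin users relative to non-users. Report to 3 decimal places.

0.546

aspirin users without the outcome: 4874 − 187 = 4687
non-users with the outcome: 493 − 187 = 306
non-users without the outcome: 4491 − 306 = 4185
OR = (187 × 4185) / (4687 × 306) = 782595/1434222 ≈ 0.546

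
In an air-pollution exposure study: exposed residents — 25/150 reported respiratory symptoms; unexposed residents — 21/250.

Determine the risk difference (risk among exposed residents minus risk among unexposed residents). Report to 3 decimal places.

RD: 0.083

risk, exposed residents = 25/150 = 0.1667
risk, unexposed residents = 21/250 = 0.0840
risk difference = 0.1667 − 0.0840 = 0.083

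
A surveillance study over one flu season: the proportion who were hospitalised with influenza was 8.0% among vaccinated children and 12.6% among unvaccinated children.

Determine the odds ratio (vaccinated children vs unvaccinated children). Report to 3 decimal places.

odds, vaccinated children = 0.0800/0.9200 = 0.0870
odds, unvaccinated children = 0.1260/0.8740 = 0.1442
OR = 0.0870 / 0.1442 = 0.603

OR: 0.603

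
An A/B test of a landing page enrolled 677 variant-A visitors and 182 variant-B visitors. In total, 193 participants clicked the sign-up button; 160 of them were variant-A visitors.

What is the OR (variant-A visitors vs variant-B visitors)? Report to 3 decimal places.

1.397

variant-A visitors without the outcome: 677 − 160 = 517
variant-B visitors with the outcome: 193 − 160 = 33
variant-B visitors without the outcome: 182 − 33 = 149
odds, variant-A visitors = 160/517 = 0.3095
odds, variant-B visitors = 33/149 = 0.2215
OR = 0.3095 / 0.2215 = 1.397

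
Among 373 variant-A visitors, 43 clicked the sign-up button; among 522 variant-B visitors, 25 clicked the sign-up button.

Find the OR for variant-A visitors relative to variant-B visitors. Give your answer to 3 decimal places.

OR = 2.590

odds, variant-A visitors = 43/330 = 0.13030
odds, variant-B visitors = 25/497 = 0.05030
OR = 0.13030 / 0.05030 = 2.590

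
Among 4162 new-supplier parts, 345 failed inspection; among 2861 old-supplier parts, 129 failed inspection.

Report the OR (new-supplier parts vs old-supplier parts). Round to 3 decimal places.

1.914

odds, new-supplier parts = 345/3817 = 0.09039
odds, old-supplier parts = 129/2732 = 0.04722
OR = 0.09039 / 0.04722 = 1.914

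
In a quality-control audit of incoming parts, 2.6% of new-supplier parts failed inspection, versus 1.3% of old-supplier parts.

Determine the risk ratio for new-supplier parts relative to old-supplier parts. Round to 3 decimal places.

RR = 0.02600 / 0.01300 = 2.000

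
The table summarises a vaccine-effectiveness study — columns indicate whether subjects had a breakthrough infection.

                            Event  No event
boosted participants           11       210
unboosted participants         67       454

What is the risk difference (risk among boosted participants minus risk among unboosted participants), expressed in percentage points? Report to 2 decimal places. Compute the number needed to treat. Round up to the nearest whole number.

RD = -7.88; NNT = 13

risk, boosted participants = 11/221 = 0.04977
risk, unboosted participants = 67/521 = 0.12860
risk difference = 0.04977 − 0.12860 = -0.07883 → -7.88 percentage points
absolute risk difference = 0.078825
1 / 0.078825 = 12.686 → round up → 13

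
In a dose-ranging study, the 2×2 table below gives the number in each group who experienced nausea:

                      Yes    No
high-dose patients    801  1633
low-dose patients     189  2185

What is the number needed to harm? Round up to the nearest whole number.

risk, high-dose patients = 801/2434 = 0.329088
risk, low-dose patients = 189/2374 = 0.079612
absolute risk difference = 0.249475
1 / 0.249475 = 4.008 → round up → 5

5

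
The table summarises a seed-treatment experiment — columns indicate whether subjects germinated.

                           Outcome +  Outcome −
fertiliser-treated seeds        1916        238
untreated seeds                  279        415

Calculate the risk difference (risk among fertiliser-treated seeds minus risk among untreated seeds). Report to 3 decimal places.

0.487

risk, fertiliser-treated seeds = 1916/2154 = 0.8895
risk, untreated seeds = 279/694 = 0.4020
risk difference = 0.8895 − 0.4020 = 0.487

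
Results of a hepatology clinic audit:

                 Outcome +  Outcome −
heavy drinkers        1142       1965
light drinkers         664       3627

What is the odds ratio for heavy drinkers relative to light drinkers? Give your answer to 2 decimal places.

OR = (1142 × 3627) / (1965 × 664) = 4142034/1304760 ≈ 3.17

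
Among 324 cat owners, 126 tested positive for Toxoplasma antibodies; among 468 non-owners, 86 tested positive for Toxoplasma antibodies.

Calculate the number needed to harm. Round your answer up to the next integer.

risk, cat owners = 126/324 = 0.388889
risk, non-owners = 86/468 = 0.183761
absolute risk difference = 0.205128
1 / 0.205128 = 4.875 → round up → 5

NNH = 5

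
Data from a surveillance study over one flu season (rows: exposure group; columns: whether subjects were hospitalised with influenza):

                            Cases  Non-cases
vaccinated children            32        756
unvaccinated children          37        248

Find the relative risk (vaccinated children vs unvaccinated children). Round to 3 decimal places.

RR ≈ 0.313

risk, vaccinated children = 32/788 = 0.04061
risk, unvaccinated children = 37/285 = 0.12982
RR = 0.04061 / 0.12982 = 0.313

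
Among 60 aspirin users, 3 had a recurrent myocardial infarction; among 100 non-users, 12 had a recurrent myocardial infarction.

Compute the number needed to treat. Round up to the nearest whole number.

risk, aspirin users = 3/60 = 0.050000
risk, non-users = 12/100 = 0.120000
absolute risk difference = 0.070000
1 / 0.070000 = 14.286 → round up → 15

NNT = 15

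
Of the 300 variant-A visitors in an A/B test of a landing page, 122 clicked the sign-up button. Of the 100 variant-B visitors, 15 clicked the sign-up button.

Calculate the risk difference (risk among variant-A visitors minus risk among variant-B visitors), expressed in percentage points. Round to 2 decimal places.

risk, variant-A visitors = 122/300 = 0.4067
risk, variant-B visitors = 15/100 = 0.1500
risk difference = 0.4067 − 0.1500 = 0.2567 → 25.67 percentage points

25.67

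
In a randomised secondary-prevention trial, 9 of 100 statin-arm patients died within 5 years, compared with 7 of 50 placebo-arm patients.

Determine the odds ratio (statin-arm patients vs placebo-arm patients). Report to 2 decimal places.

odds, statin-arm patients = 9/91 = 0.0989
odds, placebo-arm patients = 7/43 = 0.1628
OR = 0.0989 / 0.1628 = 0.61

OR: 0.61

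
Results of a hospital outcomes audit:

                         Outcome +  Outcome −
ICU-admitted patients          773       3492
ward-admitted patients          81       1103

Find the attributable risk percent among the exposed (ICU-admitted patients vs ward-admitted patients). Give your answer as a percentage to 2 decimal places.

risk, ICU-admitted patients = 773/4265 = 0.1812
risk, ward-admitted patients = 81/1184 = 0.0684
AR% = (0.1812 − 0.0684) / 0.1812 = 0.6225 → 62.25%

62.25%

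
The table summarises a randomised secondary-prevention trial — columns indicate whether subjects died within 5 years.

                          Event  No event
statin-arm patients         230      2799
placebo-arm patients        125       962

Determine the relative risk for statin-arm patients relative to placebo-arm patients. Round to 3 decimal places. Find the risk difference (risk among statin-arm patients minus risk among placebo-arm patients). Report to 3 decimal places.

RR = 0.660; RD = -0.039

risk, statin-arm patients = 230/3029 = 0.0759
risk, placebo-arm patients = 125/1087 = 0.1150
RR = 0.0759 / 0.1150 = 0.660
risk difference = 0.0759 − 0.1150 = -0.039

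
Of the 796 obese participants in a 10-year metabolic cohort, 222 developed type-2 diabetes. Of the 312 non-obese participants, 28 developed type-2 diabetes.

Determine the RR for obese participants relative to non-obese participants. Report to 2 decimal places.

risk, obese participants = 222/796 = 0.2789
risk, non-obese participants = 28/312 = 0.0897
RR = 0.2789 / 0.0897 = 3.11

3.11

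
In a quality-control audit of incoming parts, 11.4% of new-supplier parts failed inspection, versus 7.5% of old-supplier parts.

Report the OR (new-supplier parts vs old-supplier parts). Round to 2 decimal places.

OR: 1.59

odds, new-supplier parts = 0.1140/0.8860 = 0.1287
odds, old-supplier parts = 0.0750/0.9250 = 0.0811
OR = 0.1287 / 0.0811 = 1.59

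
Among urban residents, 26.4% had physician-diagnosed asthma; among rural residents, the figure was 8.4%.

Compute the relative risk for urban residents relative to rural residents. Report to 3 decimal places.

RR = 0.2640 / 0.0840 = 3.143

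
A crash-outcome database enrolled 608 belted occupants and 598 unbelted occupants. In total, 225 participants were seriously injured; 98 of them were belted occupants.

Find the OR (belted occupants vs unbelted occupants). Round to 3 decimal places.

OR ≈ 0.713

belted occupants without the outcome: 608 − 98 = 510
unbelted occupants with the outcome: 225 − 98 = 127
unbelted occupants without the outcome: 598 − 127 = 471
OR = (98 × 471) / (510 × 127) = 46158/64770 ≈ 0.713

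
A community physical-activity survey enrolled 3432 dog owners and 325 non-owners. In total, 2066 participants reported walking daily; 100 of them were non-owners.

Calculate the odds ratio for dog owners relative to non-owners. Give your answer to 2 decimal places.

dog owners with the outcome: 2066 − 100 = 1966
dog owners without the outcome: 3432 − 1966 = 1466
non-owners without the outcome: 325 − 100 = 225
odds, dog owners = 1966/1466 = 1.3411
odds, non-owners = 100/225 = 0.4444
OR = 1.3411 / 0.4444 = 3.02

3.02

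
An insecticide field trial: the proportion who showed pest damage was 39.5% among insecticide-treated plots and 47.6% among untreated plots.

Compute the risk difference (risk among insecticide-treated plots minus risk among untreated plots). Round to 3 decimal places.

risk difference = 0.3950 − 0.4760 = -0.081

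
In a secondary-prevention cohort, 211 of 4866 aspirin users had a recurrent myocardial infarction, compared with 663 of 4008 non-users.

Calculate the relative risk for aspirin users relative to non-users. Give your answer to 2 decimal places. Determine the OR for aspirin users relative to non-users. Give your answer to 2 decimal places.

RR = 0.26; OR = 0.23

risk, aspirin users = 211/4866 = 0.04336
risk, non-users = 663/4008 = 0.16542
RR = 0.04336 / 0.16542 = 0.26
odds, aspirin users = 211/4655 = 0.04533
odds, non-users = 663/3345 = 0.19821
OR = 0.04533 / 0.19821 = 0.23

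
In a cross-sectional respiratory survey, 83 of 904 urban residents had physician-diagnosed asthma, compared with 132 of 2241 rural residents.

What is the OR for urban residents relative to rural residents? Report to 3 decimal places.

OR = (83 × 2109) / (821 × 132) = 175047/108372 ≈ 1.615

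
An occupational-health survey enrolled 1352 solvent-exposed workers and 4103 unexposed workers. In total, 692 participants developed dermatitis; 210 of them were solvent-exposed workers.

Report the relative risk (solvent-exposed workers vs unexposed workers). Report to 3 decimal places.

RR ≈ 1.322

solvent-exposed workers without the outcome: 1352 − 210 = 1142
unexposed workers with the outcome: 692 − 210 = 482
unexposed workers without the outcome: 4103 − 482 = 3621
risk, solvent-exposed workers = 210/1352 = 0.1553
risk, unexposed workers = 482/4103 = 0.1175
RR = 0.1553 / 0.1175 = 1.322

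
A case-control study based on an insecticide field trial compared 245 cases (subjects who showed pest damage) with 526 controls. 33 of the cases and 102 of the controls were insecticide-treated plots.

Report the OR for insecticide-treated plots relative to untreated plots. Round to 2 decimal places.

OR: 0.65

odds, insecticide-treated plots = 33/102 = 0.3235
odds, untreated plots = 212/424 = 0.5000
OR = 0.3235 / 0.5000 = 0.65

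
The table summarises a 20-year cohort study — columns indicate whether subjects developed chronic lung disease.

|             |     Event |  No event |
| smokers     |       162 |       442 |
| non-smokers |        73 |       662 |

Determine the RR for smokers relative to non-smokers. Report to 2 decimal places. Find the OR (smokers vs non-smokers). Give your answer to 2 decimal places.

RR = 2.70; OR = 3.32

risk, smokers = 162/604 = 0.2682
risk, non-smokers = 73/735 = 0.0993
RR = 0.2682 / 0.0993 = 2.70
odds, smokers = 162/442 = 0.3665
odds, non-smokers = 73/662 = 0.1103
OR = 0.3665 / 0.1103 = 3.32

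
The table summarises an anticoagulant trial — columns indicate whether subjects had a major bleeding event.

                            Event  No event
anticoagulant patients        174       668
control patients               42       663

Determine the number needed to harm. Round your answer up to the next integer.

NNH: 7

risk, anticoagulant patients = 174/842 = 0.206651
risk, control patients = 42/705 = 0.059574
absolute risk difference = 0.147076
1 / 0.147076 = 6.799 → round up → 7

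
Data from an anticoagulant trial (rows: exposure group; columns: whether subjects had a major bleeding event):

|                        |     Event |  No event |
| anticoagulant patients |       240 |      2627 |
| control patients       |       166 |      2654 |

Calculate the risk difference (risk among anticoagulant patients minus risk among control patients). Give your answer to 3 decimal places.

RD = 0.025

risk, anticoagulant patients = 240/2867 = 0.0837
risk, control patients = 166/2820 = 0.0589
risk difference = 0.0837 − 0.0589 = 0.025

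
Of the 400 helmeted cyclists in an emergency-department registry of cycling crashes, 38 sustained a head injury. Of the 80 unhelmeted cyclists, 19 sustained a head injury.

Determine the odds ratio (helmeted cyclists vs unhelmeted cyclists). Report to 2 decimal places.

0.34

odds, helmeted cyclists = 38/362 = 0.1050
odds, unhelmeted cyclists = 19/61 = 0.3115
OR = 0.1050 / 0.3115 = 0.34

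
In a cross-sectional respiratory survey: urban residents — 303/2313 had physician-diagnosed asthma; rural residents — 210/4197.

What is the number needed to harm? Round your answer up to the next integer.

NNH: 13

risk, urban residents = 303/2313 = 0.130999
risk, rural residents = 210/4197 = 0.050036
absolute risk difference = 0.080963
1 / 0.080963 = 12.351 → round up → 13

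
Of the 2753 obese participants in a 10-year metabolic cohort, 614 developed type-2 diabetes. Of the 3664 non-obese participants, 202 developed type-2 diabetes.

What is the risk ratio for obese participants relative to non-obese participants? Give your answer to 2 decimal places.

risk, obese participants = 614/2753 = 0.2230
risk, non-obese participants = 202/3664 = 0.0551
RR = 0.2230 / 0.0551 = 4.05

RR = 4.05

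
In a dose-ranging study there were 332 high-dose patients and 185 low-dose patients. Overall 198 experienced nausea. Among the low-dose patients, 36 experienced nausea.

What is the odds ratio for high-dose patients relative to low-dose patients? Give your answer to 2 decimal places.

high-dose patients with the outcome: 198 − 36 = 162
high-dose patients without the outcome: 332 − 162 = 170
low-dose patients without the outcome: 185 − 36 = 149
OR = (162 × 149) / (170 × 36) = 24138/6120 ≈ 3.94

3.94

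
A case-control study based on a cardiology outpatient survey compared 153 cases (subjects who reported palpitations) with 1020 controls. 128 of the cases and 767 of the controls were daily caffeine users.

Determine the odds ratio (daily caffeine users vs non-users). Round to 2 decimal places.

1.69

odds, daily caffeine users = 128/767 = 0.1669
odds, non-users = 25/253 = 0.0988
OR = 0.1669 / 0.0988 = 1.69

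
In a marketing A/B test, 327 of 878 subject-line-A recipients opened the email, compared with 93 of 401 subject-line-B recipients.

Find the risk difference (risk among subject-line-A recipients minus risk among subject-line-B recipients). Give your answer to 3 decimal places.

RD = 0.141

risk, subject-line-A recipients = 327/878 = 0.3724
risk, subject-line-B recipients = 93/401 = 0.2319
risk difference = 0.3724 − 0.2319 = 0.141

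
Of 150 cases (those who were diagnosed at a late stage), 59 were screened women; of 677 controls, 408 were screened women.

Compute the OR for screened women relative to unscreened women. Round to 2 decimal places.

OR = (59 × 269) / (408 × 91) = 15871/37128 ≈ 0.43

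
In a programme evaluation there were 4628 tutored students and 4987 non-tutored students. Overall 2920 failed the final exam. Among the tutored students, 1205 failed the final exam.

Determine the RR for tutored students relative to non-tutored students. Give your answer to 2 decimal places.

tutored students without the outcome: 4628 − 1205 = 3423
non-tutored students with the outcome: 2920 − 1205 = 1715
non-tutored students without the outcome: 4987 − 1715 = 3272
risk, tutored students = 1205/4628 = 0.2604
risk, non-tutored students = 1715/4987 = 0.3439
RR = 0.2604 / 0.3439 = 0.76

RR ≈ 0.76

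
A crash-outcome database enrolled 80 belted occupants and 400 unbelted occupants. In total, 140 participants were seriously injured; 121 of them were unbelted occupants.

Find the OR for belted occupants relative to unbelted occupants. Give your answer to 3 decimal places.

belted occupants with the outcome: 140 − 121 = 19
belted occupants without the outcome: 80 − 19 = 61
unbelted occupants without the outcome: 400 − 121 = 279
OR = (19 × 279) / (61 × 121) = 5301/7381 ≈ 0.718

OR = 0.718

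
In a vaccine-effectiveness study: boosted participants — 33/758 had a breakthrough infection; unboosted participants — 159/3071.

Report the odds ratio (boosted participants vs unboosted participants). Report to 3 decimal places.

OR = (33 × 2912) / (725 × 159) = 96096/115275 ≈ 0.834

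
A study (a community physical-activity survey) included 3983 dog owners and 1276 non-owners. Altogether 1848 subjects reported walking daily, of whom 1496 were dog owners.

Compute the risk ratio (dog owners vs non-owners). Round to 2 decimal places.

dog owners without the outcome: 3983 − 1496 = 2487
non-owners with the outcome: 1848 − 1496 = 352
non-owners without the outcome: 1276 − 352 = 924
risk, dog owners = 1496/3983 = 0.3756
risk, non-owners = 352/1276 = 0.2759
RR = 0.3756 / 0.2759 = 1.36

1.36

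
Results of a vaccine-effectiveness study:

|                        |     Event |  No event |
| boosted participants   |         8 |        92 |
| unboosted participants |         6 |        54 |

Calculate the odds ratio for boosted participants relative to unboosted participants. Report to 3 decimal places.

OR = (8 × 54) / (92 × 6) = 432/552 ≈ 0.783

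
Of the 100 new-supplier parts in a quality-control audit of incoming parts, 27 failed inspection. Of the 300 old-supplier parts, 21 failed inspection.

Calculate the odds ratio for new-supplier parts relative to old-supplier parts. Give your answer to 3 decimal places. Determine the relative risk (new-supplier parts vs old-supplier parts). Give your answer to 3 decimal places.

OR = 4.914; RR = 3.857

OR = (27 × 279) / (73 × 21) = 7533/1533 ≈ 4.914
risk, new-supplier parts = 27/100 = 0.2700
risk, old-supplier parts = 21/300 = 0.0700
RR = 0.2700 / 0.0700 = 3.857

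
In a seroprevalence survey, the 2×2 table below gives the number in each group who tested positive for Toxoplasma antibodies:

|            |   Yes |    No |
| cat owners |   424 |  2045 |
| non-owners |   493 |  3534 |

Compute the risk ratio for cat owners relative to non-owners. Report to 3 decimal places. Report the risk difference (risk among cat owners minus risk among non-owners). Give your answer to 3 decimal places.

risk, cat owners = 424/2469 = 0.1717
risk, non-owners = 493/4027 = 0.1224
RR = 0.1717 / 0.1224 = 1.403
risk difference = 0.1717 − 0.1224 = 0.049

RR = 1.403; RD = 0.049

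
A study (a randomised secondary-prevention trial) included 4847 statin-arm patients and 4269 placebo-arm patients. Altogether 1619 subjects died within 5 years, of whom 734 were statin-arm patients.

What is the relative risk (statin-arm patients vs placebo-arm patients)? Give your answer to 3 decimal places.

statin-arm patients without the outcome: 4847 − 734 = 4113
placebo-arm patients with the outcome: 1619 − 734 = 885
placebo-arm patients without the outcome: 4269 − 885 = 3384
risk, statin-arm patients = 734/4847 = 0.1514
risk, placebo-arm patients = 885/4269 = 0.2073
RR = 0.1514 / 0.2073 = 0.730

RR: 0.730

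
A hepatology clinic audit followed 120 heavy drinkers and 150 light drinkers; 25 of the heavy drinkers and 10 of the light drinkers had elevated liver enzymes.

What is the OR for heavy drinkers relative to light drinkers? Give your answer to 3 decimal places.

OR = (25 × 140) / (95 × 10) = 3500/950 ≈ 3.684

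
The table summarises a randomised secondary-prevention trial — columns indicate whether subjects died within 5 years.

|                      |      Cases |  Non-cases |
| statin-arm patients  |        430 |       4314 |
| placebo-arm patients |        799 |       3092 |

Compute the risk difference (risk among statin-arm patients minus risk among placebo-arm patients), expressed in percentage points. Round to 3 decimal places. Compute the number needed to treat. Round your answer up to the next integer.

RD = -11.470; NNT = 9

risk, statin-arm patients = 430/4744 = 0.0906
risk, placebo-arm patients = 799/3891 = 0.2053
risk difference = 0.0906 − 0.2053 = -0.1147 → -11.470 percentage points
absolute risk difference = 0.114705
1 / 0.114705 = 8.718 → round up → 9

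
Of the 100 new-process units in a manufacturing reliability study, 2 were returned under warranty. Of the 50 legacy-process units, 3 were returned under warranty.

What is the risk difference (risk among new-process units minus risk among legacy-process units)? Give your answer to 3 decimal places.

risk, new-process units = 2/100 = 0.02000
risk, legacy-process units = 3/50 = 0.06000
risk difference = 0.02000 − 0.06000 = -0.040

RD ≈ -0.040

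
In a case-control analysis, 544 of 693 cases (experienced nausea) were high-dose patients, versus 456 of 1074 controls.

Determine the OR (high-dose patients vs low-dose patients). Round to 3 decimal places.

OR = (544 × 618) / (456 × 149) = 336192/67944 ≈ 4.948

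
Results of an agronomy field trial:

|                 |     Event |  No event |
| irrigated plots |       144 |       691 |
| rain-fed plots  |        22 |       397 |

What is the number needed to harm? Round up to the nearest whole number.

9

risk, irrigated plots = 144/835 = 0.172455
risk, rain-fed plots = 22/419 = 0.052506
absolute risk difference = 0.119949
1 / 0.119949 = 8.337 → round up → 9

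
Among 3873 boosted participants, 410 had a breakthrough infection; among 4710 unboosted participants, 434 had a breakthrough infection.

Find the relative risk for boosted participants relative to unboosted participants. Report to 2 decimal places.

1.15

risk, boosted participants = 410/3873 = 0.1059
risk, unboosted participants = 434/4710 = 0.0921
RR = 0.1059 / 0.0921 = 1.15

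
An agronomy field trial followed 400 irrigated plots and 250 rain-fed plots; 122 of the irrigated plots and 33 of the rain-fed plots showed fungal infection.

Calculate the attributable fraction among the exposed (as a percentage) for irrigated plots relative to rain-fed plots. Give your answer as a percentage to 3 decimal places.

56.721%

risk, irrigated plots = 122/400 = 0.3050
risk, rain-fed plots = 33/250 = 0.1320
AR% = (0.3050 − 0.1320) / 0.3050 = 0.5672 → 56.721%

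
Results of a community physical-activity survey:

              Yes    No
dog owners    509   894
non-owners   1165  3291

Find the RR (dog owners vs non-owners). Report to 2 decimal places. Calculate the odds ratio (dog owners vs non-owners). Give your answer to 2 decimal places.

RR = 1.39; OR = 1.61

risk, dog owners = 509/1403 = 0.3628
risk, non-owners = 1165/4456 = 0.2614
RR = 0.3628 / 0.2614 = 1.39
OR = (509 × 3291) / (894 × 1165) = 1675119/1041510 ≈ 1.61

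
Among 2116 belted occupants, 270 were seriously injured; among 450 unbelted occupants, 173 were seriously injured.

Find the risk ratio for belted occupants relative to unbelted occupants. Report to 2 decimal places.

risk, belted occupants = 270/2116 = 0.1276
risk, unbelted occupants = 173/450 = 0.3844
RR = 0.1276 / 0.3844 = 0.33

RR: 0.33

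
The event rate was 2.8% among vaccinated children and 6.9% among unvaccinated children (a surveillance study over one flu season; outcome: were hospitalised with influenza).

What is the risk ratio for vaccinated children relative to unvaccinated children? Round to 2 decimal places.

RR = 0.02800 / 0.06900 = 0.41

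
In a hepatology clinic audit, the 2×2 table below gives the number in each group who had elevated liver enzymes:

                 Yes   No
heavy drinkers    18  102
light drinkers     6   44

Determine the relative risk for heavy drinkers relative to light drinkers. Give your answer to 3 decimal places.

risk, heavy drinkers = 18/120 = 0.1500
risk, light drinkers = 6/50 = 0.1200
RR = 0.1500 / 0.1200 = 1.250

RR: 1.250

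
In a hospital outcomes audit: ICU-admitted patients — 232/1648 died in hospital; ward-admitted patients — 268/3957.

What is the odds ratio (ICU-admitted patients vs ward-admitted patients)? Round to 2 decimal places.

odds, ICU-admitted patients = 232/1416 = 0.1638
odds, ward-admitted patients = 268/3689 = 0.0726
OR = 0.1638 / 0.0726 = 2.26

2.26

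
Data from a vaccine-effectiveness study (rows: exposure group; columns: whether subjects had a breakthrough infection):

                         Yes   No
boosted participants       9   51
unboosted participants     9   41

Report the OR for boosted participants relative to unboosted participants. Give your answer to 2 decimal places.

OR = (9 × 41) / (51 × 9) = 369/459 ≈ 0.80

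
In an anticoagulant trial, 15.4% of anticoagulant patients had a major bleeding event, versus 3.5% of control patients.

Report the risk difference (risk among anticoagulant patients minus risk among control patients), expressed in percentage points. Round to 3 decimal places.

RD ≈ 11.900

risk difference = 0.15400 − 0.03500 = 0.11900 → 11.900 percentage points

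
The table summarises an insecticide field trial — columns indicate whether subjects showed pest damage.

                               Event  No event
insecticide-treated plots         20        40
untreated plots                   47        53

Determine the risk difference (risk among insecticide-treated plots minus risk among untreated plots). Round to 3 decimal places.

-0.137

risk, insecticide-treated plots = 20/60 = 0.3333
risk, untreated plots = 47/100 = 0.4700
risk difference = 0.3333 − 0.4700 = -0.137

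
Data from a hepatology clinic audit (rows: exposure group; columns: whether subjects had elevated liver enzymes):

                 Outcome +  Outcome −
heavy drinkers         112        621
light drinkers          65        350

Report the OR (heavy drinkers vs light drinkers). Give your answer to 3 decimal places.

odds, heavy drinkers = 112/621 = 0.1804
odds, light drinkers = 65/350 = 0.1857
OR = 0.1804 / 0.1857 = 0.971

0.971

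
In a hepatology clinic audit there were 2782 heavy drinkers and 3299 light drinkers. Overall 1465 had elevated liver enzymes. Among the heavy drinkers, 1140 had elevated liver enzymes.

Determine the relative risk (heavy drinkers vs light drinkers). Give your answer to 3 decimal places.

heavy drinkers without the outcome: 2782 − 1140 = 1642
light drinkers with the outcome: 1465 − 1140 = 325
light drinkers without the outcome: 3299 − 325 = 2974
risk, heavy drinkers = 1140/2782 = 0.4098
risk, light drinkers = 325/3299 = 0.0985
RR = 0.4098 / 0.0985 = 4.160

4.160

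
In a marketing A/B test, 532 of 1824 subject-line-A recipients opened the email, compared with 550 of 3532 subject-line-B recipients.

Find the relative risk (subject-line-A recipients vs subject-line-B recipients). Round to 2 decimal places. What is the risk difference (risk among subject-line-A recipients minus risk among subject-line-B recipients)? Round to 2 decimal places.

RR = 1.87; RD = 0.14

risk, subject-line-A recipients = 532/1824 = 0.2917
risk, subject-line-B recipients = 550/3532 = 0.1557
RR = 0.2917 / 0.1557 = 1.87
risk difference = 0.2917 − 0.1557 = 0.14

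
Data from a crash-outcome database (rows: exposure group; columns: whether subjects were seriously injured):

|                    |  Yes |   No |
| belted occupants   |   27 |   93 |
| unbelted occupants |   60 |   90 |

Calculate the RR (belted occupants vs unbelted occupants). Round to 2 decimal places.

RR = 0.56

risk, belted occupants = 27/120 = 0.2250
risk, unbelted occupants = 60/150 = 0.4000
RR = 0.2250 / 0.4000 = 0.56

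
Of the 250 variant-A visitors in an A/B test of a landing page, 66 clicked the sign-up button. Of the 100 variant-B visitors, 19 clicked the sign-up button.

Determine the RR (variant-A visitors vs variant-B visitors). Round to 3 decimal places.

risk, variant-A visitors = 66/250 = 0.2640
risk, variant-B visitors = 19/100 = 0.1900
RR = 0.2640 / 0.1900 = 1.389

1.389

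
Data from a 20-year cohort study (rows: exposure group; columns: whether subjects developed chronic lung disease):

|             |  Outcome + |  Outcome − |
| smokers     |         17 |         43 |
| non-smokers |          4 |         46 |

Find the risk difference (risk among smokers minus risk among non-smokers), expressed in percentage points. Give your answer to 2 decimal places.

risk, smokers = 17/60 = 0.2833
risk, non-smokers = 4/50 = 0.0800
risk difference = 0.2833 − 0.0800 = 0.2033 → 20.33 percentage points

RD: 20.33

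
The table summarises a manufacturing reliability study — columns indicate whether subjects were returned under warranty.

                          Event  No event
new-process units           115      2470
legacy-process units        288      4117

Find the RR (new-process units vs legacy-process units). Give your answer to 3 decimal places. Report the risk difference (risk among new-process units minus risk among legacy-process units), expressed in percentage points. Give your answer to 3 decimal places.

RR = 0.680; RD = -2.089

risk, new-process units = 115/2585 = 0.04449
risk, legacy-process units = 288/4405 = 0.06538
RR = 0.04449 / 0.06538 = 0.680
risk difference = 0.04449 − 0.06538 = -0.02089 → -2.089 percentage points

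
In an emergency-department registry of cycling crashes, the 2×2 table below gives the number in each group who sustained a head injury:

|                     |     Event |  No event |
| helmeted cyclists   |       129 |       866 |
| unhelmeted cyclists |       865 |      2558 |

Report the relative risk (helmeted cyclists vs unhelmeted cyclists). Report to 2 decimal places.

RR = 0.51

risk, helmeted cyclists = 129/995 = 0.1296
risk, unhelmeted cyclists = 865/3423 = 0.2527
RR = 0.1296 / 0.2527 = 0.51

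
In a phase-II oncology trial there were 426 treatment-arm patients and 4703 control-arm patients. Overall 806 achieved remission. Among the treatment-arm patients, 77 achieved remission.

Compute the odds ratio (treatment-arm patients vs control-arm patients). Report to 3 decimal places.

1.203

treatment-arm patients without the outcome: 426 − 77 = 349
control-arm patients with the outcome: 806 − 77 = 729
control-arm patients without the outcome: 4703 − 729 = 3974
OR = (77 × 3974) / (349 × 729) = 305998/254421 ≈ 1.203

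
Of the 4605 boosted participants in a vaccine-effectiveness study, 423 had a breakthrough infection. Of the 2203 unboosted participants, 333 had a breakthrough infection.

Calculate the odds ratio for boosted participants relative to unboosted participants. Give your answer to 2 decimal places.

OR = (423 × 1870) / (4182 × 333) = 791010/1392606 ≈ 0.57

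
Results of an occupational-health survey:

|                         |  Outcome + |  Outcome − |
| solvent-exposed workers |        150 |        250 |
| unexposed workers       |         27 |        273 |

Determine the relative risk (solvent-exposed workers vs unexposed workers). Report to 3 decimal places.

risk, solvent-exposed workers = 150/400 = 0.3750
risk, unexposed workers = 27/300 = 0.0900
RR = 0.3750 / 0.0900 = 4.167

RR = 4.167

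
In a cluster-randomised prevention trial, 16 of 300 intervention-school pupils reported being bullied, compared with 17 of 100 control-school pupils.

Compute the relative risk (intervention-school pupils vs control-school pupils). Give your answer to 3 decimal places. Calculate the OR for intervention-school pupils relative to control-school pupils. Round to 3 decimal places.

RR = 0.314; OR = 0.275

risk, intervention-school pupils = 16/300 = 0.0533
risk, control-school pupils = 17/100 = 0.1700
RR = 0.0533 / 0.1700 = 0.314
OR = (16 × 83) / (284 × 17) = 1328/4828 ≈ 0.275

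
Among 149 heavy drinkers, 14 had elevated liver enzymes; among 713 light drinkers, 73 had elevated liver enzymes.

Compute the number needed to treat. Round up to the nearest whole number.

risk, heavy drinkers = 14/149 = 0.093960
risk, light drinkers = 73/713 = 0.102384
absolute risk difference = 0.008425
1 / 0.008425 = 118.694 → round up → 119

119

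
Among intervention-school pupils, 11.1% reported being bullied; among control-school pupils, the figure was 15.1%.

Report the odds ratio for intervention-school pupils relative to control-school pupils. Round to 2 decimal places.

OR ≈ 0.70

odds, intervention-school pupils = 0.1110/0.8890 = 0.1249
odds, control-school pupils = 0.1510/0.8490 = 0.1779
OR = 0.1249 / 0.1779 = 0.70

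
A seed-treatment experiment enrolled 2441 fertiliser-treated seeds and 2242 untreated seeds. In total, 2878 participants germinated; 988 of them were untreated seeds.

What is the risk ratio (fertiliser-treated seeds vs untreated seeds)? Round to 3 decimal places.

fertiliser-treated seeds with the outcome: 2878 − 988 = 1890
fertiliser-treated seeds without the outcome: 2441 − 1890 = 551
untreated seeds without the outcome: 2242 − 988 = 1254
risk, fertiliser-treated seeds = 1890/2441 = 0.7743
risk, untreated seeds = 988/2242 = 0.4407
RR = 0.7743 / 0.4407 = 1.757

1.757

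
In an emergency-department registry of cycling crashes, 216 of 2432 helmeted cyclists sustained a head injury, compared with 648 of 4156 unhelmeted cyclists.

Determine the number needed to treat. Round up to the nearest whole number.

risk, helmeted cyclists = 216/2432 = 0.088816
risk, unhelmeted cyclists = 648/4156 = 0.155919
absolute risk difference = 0.067103
1 / 0.067103 = 14.902 → round up → 15

15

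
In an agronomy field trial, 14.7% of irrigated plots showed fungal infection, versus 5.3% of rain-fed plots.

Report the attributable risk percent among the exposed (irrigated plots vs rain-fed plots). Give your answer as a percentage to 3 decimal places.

AR% = (0.1470 − 0.0530) / 0.1470 = 0.6395 → 63.946%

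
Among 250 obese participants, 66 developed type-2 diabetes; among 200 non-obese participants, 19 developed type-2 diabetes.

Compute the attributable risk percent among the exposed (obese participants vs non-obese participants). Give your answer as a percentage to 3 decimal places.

risk, obese participants = 66/250 = 0.2640
risk, non-obese participants = 19/200 = 0.0950
AR% = (0.2640 − 0.0950) / 0.2640 = 0.6402 → 64.015%

AR% ≈ 64.015%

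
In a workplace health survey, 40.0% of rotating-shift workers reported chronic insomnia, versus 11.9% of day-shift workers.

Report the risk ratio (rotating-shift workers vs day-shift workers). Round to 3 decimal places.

RR = 0.4000 / 0.1190 = 3.361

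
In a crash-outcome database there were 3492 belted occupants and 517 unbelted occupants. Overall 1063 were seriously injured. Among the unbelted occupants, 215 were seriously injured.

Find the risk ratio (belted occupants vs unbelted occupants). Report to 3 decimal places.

RR ≈ 0.584

belted occupants with the outcome: 1063 − 215 = 848
belted occupants without the outcome: 3492 − 848 = 2644
unbelted occupants without the outcome: 517 − 215 = 302
risk, belted occupants = 848/3492 = 0.2428
risk, unbelted occupants = 215/517 = 0.4159
RR = 0.2428 / 0.4159 = 0.584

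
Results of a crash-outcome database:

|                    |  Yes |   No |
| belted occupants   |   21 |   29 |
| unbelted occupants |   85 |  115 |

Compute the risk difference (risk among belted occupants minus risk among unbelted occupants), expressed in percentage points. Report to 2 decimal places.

-0.50

risk, belted occupants = 21/50 = 0.4200
risk, unbelted occupants = 85/200 = 0.4250
risk difference = 0.4200 − 0.4250 = -0.0050 → -0.50 percentage points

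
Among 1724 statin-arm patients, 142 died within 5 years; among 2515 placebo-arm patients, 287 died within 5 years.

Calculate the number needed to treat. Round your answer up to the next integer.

32

risk, statin-arm patients = 142/1724 = 0.082367
risk, placebo-arm patients = 287/2515 = 0.114115
absolute risk difference = 0.031749
1 / 0.031749 = 31.497 → round up → 32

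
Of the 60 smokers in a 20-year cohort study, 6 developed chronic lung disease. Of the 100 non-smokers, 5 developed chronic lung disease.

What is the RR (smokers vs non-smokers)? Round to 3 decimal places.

risk, smokers = 6/60 = 0.1000
risk, non-smokers = 5/100 = 0.0500
RR = 0.1000 / 0.0500 = 2.000

2.000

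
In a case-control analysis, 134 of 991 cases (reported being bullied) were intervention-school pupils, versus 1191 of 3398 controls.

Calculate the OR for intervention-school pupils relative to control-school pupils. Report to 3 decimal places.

OR = 0.290

odds, intervention-school pupils = 134/1191 = 0.1125
odds, control-school pupils = 857/2207 = 0.3883
OR = 0.1125 / 0.3883 = 0.290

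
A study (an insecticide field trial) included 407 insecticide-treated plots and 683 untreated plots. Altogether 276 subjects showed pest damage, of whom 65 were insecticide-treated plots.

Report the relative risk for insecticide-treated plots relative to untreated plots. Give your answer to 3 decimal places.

insecticide-treated plots without the outcome: 407 − 65 = 342
untreated plots with the outcome: 276 − 65 = 211
untreated plots without the outcome: 683 − 211 = 472
risk, insecticide-treated plots = 65/407 = 0.1597
risk, untreated plots = 211/683 = 0.3089
RR = 0.1597 / 0.3089 = 0.517

0.517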